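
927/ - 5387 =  - 1 + 4460/5387 =- 0.17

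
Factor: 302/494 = 13^( - 1 )*19^(  -  1)*151^1 = 151/247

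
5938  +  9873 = 15811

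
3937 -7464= - 3527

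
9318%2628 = 1434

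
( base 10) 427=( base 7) 1150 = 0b110101011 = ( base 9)524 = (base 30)e7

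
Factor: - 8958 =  - 2^1*3^1*1493^1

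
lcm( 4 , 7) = 28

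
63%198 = 63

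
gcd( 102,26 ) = 2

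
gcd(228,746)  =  2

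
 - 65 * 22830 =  - 1483950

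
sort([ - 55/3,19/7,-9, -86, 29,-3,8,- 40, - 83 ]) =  [ - 86,-83, - 40, - 55/3, - 9,- 3,19/7,8, 29] 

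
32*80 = 2560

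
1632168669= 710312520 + 921856149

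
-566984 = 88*( - 6443)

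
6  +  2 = 8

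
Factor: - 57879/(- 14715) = 59/15 = 3^( - 1)*5^( - 1) * 59^1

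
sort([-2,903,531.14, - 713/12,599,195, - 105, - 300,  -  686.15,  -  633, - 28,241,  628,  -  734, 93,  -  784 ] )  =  [ - 784, - 734,-686.15, - 633,  -  300, - 105,  -  713/12,  -  28,-2,93, 195,241,  531.14,599, 628, 903 ]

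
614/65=9 + 29/65 = 9.45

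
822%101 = 14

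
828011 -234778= 593233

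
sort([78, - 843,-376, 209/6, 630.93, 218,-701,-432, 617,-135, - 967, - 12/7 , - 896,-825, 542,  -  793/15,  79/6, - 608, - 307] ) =[- 967,-896, - 843,  -  825,-701,-608,  -  432,- 376,-307, - 135,  -  793/15,-12/7, 79/6,209/6, 78 , 218,542, 617, 630.93 ] 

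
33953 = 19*1787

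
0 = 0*( - 289 ) 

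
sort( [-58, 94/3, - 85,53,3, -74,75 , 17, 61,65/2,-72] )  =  [-85, - 74,  -  72, - 58, 3 , 17,94/3,65/2  ,  53,61,  75 ]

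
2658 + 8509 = 11167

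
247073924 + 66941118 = 314015042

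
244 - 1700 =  - 1456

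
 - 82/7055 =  - 82/7055 = - 0.01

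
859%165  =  34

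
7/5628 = 1/804=0.00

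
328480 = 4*82120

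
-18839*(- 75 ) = 1412925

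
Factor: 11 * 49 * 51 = 3^1 * 7^2*11^1*17^1=27489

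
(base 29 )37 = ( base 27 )3d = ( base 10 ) 94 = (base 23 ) 42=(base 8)136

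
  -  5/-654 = 5/654 =0.01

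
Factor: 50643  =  3^2*17^1*331^1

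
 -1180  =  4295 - 5475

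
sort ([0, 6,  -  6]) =[ - 6  ,  0,  6]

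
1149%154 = 71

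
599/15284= 599/15284  =  0.04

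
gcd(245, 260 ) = 5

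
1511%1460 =51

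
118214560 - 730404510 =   -  612189950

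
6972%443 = 327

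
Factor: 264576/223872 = 11^( - 1) *13^1 = 13/11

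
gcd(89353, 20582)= 1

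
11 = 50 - 39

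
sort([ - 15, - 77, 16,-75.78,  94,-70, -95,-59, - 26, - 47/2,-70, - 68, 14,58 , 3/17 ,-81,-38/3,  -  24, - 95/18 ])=[ - 95, - 81,-77,  -  75.78,-70,-70, - 68  ,  -  59, - 26, -24,  -  47/2  , - 15, -38/3, -95/18, 3/17, 14, 16 , 58, 94]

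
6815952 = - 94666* (-72)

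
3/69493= 3/69493 = 0.00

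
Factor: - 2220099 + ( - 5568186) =- 3^3*5^1*31^1*1861^1 = -7788285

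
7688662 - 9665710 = -1977048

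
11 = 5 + 6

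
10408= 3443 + 6965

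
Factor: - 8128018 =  -2^1 * 97^1*41897^1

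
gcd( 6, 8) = 2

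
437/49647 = 23/2613 = 0.01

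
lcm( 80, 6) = 240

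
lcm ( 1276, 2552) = 2552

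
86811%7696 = 2155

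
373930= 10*37393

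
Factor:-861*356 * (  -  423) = 2^2 * 3^3*7^1 *41^1 *47^1* 89^1 = 129656268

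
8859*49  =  434091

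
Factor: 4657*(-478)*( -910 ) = 2^2*5^1*7^1*13^1*239^1*4657^1 = 2025701860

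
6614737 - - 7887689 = 14502426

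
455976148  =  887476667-431500519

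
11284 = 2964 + 8320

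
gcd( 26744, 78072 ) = 8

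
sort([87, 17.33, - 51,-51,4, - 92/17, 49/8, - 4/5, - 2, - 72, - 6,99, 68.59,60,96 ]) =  [ - 72, - 51, - 51, - 6, - 92/17 , - 2, - 4/5  ,  4,49/8,17.33,60,68.59,87,96,  99 ]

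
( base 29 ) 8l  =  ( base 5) 2003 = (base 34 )7f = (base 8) 375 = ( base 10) 253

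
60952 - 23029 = 37923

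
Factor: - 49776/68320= - 51/70= - 2^( - 1)*3^1*5^(  -  1)*7^( - 1 )*17^1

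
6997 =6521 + 476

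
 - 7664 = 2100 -9764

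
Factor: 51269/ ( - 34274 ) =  - 2^ (-1)*167^1  *  307^1*17137^( - 1 )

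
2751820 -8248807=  - 5496987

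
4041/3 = 1347 = 1347.00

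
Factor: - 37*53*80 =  - 2^4*5^1*37^1*53^1 = - 156880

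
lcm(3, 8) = 24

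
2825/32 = 88 + 9/32  =  88.28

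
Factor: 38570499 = 3^4*11^1*73^1*593^1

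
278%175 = 103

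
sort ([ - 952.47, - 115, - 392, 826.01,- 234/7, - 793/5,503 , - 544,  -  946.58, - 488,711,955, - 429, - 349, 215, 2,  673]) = [ - 952.47, - 946.58,-544, - 488, - 429, - 392, - 349,  -  793/5, -115, -234/7, 2,215, 503,673 , 711,826.01,955]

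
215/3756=215/3756 = 0.06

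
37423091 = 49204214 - 11781123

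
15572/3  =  5190 + 2/3 = 5190.67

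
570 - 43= 527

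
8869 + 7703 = 16572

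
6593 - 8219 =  - 1626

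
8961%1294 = 1197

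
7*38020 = 266140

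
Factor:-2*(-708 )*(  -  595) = - 842520 = - 2^3*3^1*5^1*7^1*17^1*59^1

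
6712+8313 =15025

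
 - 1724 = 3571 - 5295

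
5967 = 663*9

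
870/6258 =145/1043=0.14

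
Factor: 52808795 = 5^1*13^1*812443^1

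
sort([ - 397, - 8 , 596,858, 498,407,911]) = [ - 397 , - 8, 407,498,596,  858,911 ] 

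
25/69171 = 25/69171  =  0.00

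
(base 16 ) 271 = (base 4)21301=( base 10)625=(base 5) 10000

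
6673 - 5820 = 853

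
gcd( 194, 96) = 2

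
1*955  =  955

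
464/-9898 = - 232/4949 = - 0.05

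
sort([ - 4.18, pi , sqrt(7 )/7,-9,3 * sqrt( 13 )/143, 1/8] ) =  [-9, - 4.18,  3*sqrt( 13)/143, 1/8, sqrt( 7 )/7, pi ] 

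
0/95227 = 0   =  0.00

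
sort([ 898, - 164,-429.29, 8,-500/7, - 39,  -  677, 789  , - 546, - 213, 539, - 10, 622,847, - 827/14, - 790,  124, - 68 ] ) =[ - 790, - 677 , - 546,  -  429.29,-213,-164, - 500/7, - 68,- 827/14, -39, - 10, 8, 124 , 539, 622, 789, 847,898]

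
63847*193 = 12322471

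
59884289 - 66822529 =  - 6938240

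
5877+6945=12822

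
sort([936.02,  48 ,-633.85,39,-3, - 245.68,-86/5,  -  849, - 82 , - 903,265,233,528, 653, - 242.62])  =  [ -903,-849, - 633.85,-245.68, - 242.62 , - 82, - 86/5,-3,  39,48, 233, 265,  528,653, 936.02]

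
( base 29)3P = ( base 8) 160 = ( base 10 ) 112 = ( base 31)3j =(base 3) 11011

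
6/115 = 6/115 = 0.05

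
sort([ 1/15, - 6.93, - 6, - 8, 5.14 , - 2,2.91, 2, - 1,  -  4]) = [ - 8,-6.93, - 6,-4, - 2,  -  1, 1/15, 2, 2.91, 5.14]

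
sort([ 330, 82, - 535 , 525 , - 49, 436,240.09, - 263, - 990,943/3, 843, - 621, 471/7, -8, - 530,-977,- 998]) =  [ - 998,  -  990, - 977, - 621, - 535, - 530, - 263, - 49, - 8, 471/7, 82 , 240.09,  943/3,330, 436, 525, 843]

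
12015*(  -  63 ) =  - 756945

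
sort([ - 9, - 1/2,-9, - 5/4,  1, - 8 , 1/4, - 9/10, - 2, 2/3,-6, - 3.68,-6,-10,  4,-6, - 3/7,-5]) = [ - 10,-9, - 9, - 8,- 6, - 6, - 6, -5, - 3.68,-2, - 5/4,-9/10, - 1/2, - 3/7, 1/4  ,  2/3, 1,4] 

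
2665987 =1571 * 1697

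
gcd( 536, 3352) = 8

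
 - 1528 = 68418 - 69946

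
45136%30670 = 14466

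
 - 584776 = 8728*( - 67 )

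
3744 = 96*39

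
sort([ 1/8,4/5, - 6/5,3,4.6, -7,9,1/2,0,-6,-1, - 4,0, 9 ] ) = [ - 7, - 6, - 4, - 6/5, - 1,  0, 0,1/8,1/2,4/5,3,4.6, 9,9 ]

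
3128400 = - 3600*( - 869) 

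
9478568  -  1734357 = 7744211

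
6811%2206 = 193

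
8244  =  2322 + 5922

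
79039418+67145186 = 146184604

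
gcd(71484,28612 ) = 92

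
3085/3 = 3085/3= 1028.33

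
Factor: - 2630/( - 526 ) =5^1=5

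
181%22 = 5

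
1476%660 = 156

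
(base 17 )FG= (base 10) 271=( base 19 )E5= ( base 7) 535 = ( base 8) 417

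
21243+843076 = 864319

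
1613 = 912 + 701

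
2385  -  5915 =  - 3530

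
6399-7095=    - 696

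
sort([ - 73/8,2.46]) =[ - 73/8,2.46]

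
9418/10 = 4709/5 = 941.80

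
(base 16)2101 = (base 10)8449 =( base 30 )9BJ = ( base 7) 33430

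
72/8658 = 4/481 = 0.01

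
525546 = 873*602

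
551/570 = 29/30 = 0.97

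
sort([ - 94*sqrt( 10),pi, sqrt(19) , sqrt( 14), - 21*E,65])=[ - 94*sqrt(10), - 21*E,pi, sqrt(14 ), sqrt( 19 ),65 ]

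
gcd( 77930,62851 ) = 1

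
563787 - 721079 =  - 157292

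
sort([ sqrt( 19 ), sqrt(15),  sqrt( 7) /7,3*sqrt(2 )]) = [ sqrt( 7 )/7, sqrt( 15) , 3*sqrt( 2), sqrt( 19)]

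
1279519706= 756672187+522847519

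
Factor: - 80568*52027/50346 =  - 2^2*3^1*373^1 * 2797^(-1 )*52027^1=- 232872852/2797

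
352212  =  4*88053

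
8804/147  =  8804/147 = 59.89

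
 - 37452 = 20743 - 58195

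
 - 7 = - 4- 3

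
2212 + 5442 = 7654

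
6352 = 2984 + 3368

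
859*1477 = 1268743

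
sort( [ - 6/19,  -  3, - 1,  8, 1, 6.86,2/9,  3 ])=[ - 3,- 1, - 6/19,2/9,1,3,6.86 , 8]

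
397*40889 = 16232933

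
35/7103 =35/7103 = 0.00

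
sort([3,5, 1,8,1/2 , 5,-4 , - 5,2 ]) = [ - 5, - 4,1/2,1, 2,3, 5,5,8] 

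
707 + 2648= 3355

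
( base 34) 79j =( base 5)232132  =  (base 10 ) 8417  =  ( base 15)2762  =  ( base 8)20341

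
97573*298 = 29076754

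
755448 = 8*94431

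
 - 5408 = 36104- 41512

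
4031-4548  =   - 517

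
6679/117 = 57 + 10/117 = 57.09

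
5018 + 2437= 7455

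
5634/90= 313/5 = 62.60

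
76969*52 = 4002388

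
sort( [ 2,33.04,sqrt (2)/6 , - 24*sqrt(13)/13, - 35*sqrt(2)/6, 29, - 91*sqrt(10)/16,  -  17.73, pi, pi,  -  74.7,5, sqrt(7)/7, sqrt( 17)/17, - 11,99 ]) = [ - 74.7,-91*sqrt( 10 ) /16, - 17.73, - 11, - 35 * sqrt(  2)/6 , - 24*sqrt( 13)/13,sqrt(2 )/6,  sqrt(17 )/17 , sqrt(7 )/7,2, pi , pi, 5,29,33.04, 99] 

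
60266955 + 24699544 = 84966499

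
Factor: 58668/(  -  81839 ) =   -  2^2*3^1*4889^1*81839^(-1)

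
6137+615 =6752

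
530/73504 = 265/36752 = 0.01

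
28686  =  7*4098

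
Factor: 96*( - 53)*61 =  - 310368 = - 2^5*3^1* 53^1*61^1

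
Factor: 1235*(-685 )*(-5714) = 4833901150 = 2^1*5^2 * 13^1 * 19^1*137^1*2857^1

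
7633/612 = 449/36 = 12.47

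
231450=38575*6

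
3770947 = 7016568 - 3245621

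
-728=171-899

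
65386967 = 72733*899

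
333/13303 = 333/13303 = 0.03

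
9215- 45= 9170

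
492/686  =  246/343=0.72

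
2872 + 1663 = 4535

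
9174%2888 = 510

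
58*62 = 3596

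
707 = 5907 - 5200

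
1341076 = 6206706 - 4865630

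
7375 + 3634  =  11009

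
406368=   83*4896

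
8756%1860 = 1316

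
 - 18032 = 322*( - 56 ) 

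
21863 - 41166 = -19303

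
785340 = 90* 8726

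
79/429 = 79/429 = 0.18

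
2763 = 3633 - 870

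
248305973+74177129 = 322483102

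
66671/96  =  66671/96  =  694.49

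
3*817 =2451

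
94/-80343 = -94/80343 = -0.00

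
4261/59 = 4261/59  =  72.22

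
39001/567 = 39001/567 = 68.78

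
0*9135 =0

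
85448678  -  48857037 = 36591641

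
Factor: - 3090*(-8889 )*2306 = 2^2 * 3^2 * 5^1*103^1*1153^1*2963^1 =63338925060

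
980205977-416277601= 563928376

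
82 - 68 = 14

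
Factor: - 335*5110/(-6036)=2^(-1) *3^(-1)*5^2 *7^1*67^1*73^1 * 503^ ( - 1 ) = 855925/3018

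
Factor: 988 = 2^2*13^1*19^1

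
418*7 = 2926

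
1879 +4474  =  6353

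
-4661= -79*59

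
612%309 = 303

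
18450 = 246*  75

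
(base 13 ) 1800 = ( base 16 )ddd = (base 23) 6g7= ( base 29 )46B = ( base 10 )3549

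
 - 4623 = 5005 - 9628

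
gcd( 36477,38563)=7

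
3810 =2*1905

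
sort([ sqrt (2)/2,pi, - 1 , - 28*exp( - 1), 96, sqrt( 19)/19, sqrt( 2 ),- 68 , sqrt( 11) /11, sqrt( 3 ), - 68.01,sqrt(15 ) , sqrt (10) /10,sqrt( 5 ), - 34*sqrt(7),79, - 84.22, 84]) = [ - 34*sqrt( 7), - 84.22, - 68.01, - 68, - 28 * exp( - 1), - 1, sqrt(19 ) /19, sqrt( 11) /11, sqrt ( 10 )/10, sqrt (2 )/2 , sqrt ( 2 ),sqrt(3 ),sqrt(5 ),pi, sqrt ( 15),79,84, 96]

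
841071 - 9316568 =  - 8475497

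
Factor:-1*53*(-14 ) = 742 = 2^1 * 7^1 * 53^1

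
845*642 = 542490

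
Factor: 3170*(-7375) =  - 2^1*5^4*59^1*317^1 = - 23378750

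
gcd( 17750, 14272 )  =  2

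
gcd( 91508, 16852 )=4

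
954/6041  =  954/6041 = 0.16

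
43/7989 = 43/7989 = 0.01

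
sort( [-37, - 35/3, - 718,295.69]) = [-718, - 37,-35/3,295.69]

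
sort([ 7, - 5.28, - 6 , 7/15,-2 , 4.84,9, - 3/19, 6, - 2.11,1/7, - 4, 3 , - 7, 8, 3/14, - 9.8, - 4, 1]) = [- 9.8, - 7, - 6, - 5.28, - 4, - 4, - 2.11  , - 2, - 3/19, 1/7, 3/14, 7/15, 1,3, 4.84,  6, 7, 8, 9 ] 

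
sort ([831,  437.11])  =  [437.11,831]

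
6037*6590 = 39783830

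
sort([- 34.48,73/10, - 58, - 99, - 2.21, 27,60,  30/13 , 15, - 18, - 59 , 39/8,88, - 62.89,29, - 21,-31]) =[ - 99, - 62.89, - 59,  -  58, - 34.48, - 31, - 21 , - 18, - 2.21,30/13,39/8, 73/10,  15,27,29,60,88]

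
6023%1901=320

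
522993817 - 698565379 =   -  175571562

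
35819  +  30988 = 66807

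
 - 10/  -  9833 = 10/9833 = 0.00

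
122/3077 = 122/3077=0.04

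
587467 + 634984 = 1222451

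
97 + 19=116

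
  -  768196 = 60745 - 828941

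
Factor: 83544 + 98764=2^2*7^1*17^1*383^1 = 182308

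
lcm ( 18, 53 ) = 954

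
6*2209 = 13254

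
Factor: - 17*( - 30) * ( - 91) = -2^1 * 3^1*5^1 * 7^1 * 13^1*17^1  =  - 46410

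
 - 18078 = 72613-90691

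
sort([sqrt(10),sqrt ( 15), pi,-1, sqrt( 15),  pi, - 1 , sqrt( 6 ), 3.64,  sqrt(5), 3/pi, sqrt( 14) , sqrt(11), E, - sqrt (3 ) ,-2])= [ - 2, - sqrt(3), - 1, - 1,3/pi, sqrt(5),sqrt(6), E, pi, pi, sqrt(10), sqrt (11), 3.64, sqrt(14), sqrt(15), sqrt( 15)] 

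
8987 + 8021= 17008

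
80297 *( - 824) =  - 66164728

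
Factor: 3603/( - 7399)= - 3^1 * 7^(  -  2)*151^( - 1)*1201^1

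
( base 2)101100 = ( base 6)112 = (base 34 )1A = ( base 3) 1122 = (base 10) 44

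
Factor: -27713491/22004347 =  - 13^1*43^( -1)* 61^( - 1)*101^1*8389^( - 1)*21107^1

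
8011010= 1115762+6895248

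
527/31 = 17 = 17.00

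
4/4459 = 4/4459  =  0.00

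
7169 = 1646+5523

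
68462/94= 34231/47 = 728.32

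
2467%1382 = 1085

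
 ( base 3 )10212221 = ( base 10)2833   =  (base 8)5421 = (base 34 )2fb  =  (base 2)101100010001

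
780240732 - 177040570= 603200162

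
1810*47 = 85070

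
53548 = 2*26774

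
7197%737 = 564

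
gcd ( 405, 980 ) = 5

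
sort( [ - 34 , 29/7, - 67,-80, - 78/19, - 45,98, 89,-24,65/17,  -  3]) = [ - 80 ,  -  67, - 45, - 34,  -  24, - 78/19, - 3,65/17, 29/7,89, 98]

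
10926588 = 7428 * 1471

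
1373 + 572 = 1945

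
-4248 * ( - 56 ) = 237888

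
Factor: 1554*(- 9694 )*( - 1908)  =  2^4*3^3*7^1*37^2*53^1*131^1 = 28743020208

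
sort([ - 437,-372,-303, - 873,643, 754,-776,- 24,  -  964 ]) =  [-964,-873,-776,-437, - 372, -303, - 24,643, 754]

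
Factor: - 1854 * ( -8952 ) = 2^4*3^3*103^1*373^1=16597008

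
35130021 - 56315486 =-21185465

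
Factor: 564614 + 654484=2^1*3^1*203183^1 =1219098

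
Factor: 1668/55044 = 3^( - 1 )*11^( - 1) =1/33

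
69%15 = 9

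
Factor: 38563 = 7^2*787^1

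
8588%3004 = 2580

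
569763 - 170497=399266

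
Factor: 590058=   2^1 * 3^3 * 7^2 * 223^1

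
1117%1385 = 1117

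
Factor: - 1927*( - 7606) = 14656762 = 2^1* 41^1  *47^1*3803^1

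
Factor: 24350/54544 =25/56 =2^( - 3) *5^2*7^(  -  1)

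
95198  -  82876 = 12322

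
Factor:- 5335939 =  - 7^1*762277^1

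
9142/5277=9142/5277 = 1.73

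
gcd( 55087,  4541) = 1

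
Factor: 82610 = 2^1*5^1*11^1 * 751^1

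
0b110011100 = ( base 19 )12d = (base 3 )120021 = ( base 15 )1c7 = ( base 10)412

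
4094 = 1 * 4094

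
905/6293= 905/6293=0.14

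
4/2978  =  2/1489 =0.00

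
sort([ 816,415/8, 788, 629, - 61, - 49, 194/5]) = [ - 61,  -  49, 194/5,415/8,  629,  788,816]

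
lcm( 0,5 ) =0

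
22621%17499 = 5122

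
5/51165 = 1/10233 = 0.00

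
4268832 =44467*96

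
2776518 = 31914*87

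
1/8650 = 1/8650 = 0.00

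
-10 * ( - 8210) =82100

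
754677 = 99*7623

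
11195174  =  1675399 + 9519775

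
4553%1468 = 149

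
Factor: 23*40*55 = 2^3*5^2*11^1*  23^1 = 50600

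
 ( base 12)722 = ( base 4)100022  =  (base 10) 1034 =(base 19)2G8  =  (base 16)40A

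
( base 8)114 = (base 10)76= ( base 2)1001100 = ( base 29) 2I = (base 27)2m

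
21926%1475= 1276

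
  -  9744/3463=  - 3+645/3463 = - 2.81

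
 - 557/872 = -1+ 315/872 = - 0.64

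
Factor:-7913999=- 1061^1 *7459^1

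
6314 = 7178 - 864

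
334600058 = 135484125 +199115933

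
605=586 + 19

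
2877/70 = 41  +  1/10 = 41.10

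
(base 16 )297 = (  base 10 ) 663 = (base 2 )1010010111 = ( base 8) 1227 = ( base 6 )3023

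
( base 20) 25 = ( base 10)45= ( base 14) 33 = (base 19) 27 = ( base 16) 2d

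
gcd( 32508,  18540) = 36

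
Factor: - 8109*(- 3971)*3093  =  99597195027 = 3^3 * 11^1 * 17^1* 19^2*53^1*1031^1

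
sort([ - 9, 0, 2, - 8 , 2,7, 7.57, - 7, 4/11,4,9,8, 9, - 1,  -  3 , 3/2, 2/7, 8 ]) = [ - 9,-8,-7, - 3, - 1,0,2/7,4/11,3/2,  2  ,  2, 4  ,  7,7.57, 8  ,  8 , 9, 9]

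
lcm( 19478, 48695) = 97390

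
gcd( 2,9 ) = 1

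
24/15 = 8/5 = 1.60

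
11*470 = 5170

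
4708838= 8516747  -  3807909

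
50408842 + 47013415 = 97422257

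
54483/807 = 18161/269 =67.51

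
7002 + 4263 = 11265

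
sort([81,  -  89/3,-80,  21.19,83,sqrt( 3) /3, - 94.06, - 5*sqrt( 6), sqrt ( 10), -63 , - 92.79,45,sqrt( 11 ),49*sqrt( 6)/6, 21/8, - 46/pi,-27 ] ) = [-94.06, - 92.79, - 80,-63, - 89/3, - 27, - 46/pi, - 5*sqrt (6),sqrt(3) /3 , 21/8,sqrt(10), sqrt( 11), 49*sqrt( 6 )/6,21.19,  45,81, 83 ] 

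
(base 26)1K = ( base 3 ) 1201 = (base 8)56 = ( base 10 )46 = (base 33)1d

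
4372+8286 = 12658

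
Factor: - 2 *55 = -110 = - 2^1 * 5^1*11^1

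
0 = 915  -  915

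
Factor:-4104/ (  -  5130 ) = 2^2*5^( - 1) = 4/5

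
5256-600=4656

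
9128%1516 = 32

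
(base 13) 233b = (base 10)4951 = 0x1357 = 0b1001101010111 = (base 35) 41g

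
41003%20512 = 20491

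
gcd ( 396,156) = 12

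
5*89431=447155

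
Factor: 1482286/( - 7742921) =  - 31538/164743=-2^1*13^1 * 1213^1*164743^ ( - 1)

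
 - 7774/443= - 7774/443 = - 17.55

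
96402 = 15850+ 80552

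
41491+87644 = 129135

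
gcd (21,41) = 1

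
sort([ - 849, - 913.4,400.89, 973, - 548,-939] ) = [- 939 , - 913.4,-849,-548,400.89,  973 ]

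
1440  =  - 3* ( - 480) 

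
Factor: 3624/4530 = 4/5=2^2*5^( - 1)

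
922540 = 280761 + 641779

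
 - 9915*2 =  - 19830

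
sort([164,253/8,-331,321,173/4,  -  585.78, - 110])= [ - 585.78, - 331, - 110,253/8,173/4, 164, 321]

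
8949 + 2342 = 11291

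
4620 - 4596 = 24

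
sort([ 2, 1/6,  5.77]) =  [ 1/6,2,5.77]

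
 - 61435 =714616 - 776051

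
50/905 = 10/181=0.06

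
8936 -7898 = 1038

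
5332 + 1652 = 6984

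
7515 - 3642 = 3873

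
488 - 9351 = -8863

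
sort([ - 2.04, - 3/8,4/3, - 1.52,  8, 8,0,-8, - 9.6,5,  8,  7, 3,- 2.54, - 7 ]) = [ - 9.6, - 8, - 7, - 2.54, - 2.04, - 1.52,-3/8,0,4/3 , 3, 5,7, 8, 8, 8]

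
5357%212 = 57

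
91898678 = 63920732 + 27977946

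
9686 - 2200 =7486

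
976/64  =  61/4 = 15.25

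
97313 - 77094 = 20219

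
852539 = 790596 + 61943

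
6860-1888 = 4972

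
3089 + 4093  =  7182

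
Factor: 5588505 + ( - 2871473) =2^3*223^1*1523^1 = 2717032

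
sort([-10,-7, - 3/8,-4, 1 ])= [ - 10, - 7,  -  4,- 3/8 , 1] 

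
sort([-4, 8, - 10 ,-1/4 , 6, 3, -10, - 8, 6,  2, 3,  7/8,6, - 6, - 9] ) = [ - 10, - 10,-9, - 8, - 6,-4, -1/4 , 7/8, 2, 3, 3,  6, 6, 6 , 8]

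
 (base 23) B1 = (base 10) 254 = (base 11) 211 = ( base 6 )1102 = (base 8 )376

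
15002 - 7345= 7657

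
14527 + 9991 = 24518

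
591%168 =87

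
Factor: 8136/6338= 4068/3169 = 2^2*3^2*113^1 * 3169^(- 1 )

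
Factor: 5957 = 7^1*23^1* 37^1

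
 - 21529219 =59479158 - 81008377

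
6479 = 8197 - 1718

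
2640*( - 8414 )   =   - 22212960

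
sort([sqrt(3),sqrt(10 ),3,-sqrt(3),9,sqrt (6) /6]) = [ - sqrt( 3),sqrt(6) /6,sqrt( 3), 3,sqrt(10),  9]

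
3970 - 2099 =1871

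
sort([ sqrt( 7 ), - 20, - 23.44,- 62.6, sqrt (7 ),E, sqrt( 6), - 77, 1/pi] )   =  [ - 77, - 62.6, - 23.44, - 20, 1/pi,sqrt(6),sqrt ( 7 ), sqrt( 7),E] 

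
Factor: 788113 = 31^1  *  25423^1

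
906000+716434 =1622434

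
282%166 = 116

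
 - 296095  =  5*( - 59219)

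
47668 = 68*701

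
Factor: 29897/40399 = 7^1*71^( - 1)*569^(  -  1)*4271^1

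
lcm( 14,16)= 112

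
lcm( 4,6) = 12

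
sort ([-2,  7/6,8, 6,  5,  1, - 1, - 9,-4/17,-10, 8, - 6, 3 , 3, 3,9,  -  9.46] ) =[ - 10,-9.46, - 9,- 6,-2,- 1, -4/17, 1,7/6,3,3, 3, 5 , 6,  8, 8,9]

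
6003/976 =6+147/976= 6.15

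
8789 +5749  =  14538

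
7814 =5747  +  2067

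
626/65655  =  626/65655  =  0.01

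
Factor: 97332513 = 3^1*32444171^1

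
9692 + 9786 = 19478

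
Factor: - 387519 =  - 3^1*11^1*11743^1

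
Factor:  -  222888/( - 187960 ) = 753/635 = 3^1 * 5^( - 1)*127^( - 1)*251^1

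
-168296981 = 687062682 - 855359663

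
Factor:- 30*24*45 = -32400 = - 2^4*3^4 * 5^2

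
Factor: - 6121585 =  - 5^1*281^1*4357^1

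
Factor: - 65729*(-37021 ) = 37021^1 * 65729^1 = 2433353309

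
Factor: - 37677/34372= - 57/52= - 2^(-2)*3^1*13^( - 1 )*19^1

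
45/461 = 45/461 = 0.10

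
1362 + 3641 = 5003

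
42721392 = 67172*636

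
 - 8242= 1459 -9701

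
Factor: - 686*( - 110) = 2^2*5^1*7^3*11^1 = 75460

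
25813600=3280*7870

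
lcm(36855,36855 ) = 36855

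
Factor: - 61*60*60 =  - 219600=- 2^4*3^2 * 5^2*61^1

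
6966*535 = 3726810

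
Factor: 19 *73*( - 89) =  - 123443 = - 19^1*73^1 *89^1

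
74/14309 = 74/14309= 0.01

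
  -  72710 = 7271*( - 10)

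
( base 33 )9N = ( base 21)f5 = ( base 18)he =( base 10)320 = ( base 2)101000000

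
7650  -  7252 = 398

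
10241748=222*46134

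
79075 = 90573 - 11498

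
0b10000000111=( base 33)V8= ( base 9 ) 1365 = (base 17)39b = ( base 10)1031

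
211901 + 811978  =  1023879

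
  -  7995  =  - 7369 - 626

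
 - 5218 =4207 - 9425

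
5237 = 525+4712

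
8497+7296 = 15793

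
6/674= 3/337 = 0.01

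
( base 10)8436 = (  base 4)2003310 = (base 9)12513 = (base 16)20F4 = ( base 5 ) 232221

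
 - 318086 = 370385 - 688471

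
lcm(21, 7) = 21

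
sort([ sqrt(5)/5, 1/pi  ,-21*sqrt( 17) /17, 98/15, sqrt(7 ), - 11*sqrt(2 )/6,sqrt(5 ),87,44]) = [ - 21*sqrt (17)/17, - 11*sqrt (2) /6, 1/pi,sqrt( 5)/5, sqrt(5) , sqrt( 7) , 98/15, 44,87]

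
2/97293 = 2/97293  =  0.00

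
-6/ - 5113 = 6/5113  =  0.00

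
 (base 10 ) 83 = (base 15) 58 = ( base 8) 123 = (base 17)4f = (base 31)2L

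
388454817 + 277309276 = 665764093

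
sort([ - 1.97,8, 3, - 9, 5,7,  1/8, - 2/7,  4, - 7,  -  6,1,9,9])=[ - 9, - 7, -6,-1.97,-2/7  ,  1/8,1 , 3, 4,5,7 , 8, 9, 9 ] 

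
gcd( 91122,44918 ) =2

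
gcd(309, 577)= 1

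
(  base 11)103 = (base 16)7c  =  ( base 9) 147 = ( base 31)40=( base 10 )124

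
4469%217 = 129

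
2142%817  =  508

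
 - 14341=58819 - 73160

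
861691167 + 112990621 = 974681788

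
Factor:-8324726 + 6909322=-1415404 = - 2^2*431^1 *821^1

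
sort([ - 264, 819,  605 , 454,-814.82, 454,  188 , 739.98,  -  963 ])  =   [  -  963, - 814.82, - 264 , 188, 454, 454 , 605, 739.98,819] 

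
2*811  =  1622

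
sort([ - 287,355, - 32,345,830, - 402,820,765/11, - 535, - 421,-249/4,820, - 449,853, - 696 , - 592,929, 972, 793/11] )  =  [-696, - 592,  -  535, - 449, - 421,-402 , - 287, - 249/4,-32, 765/11,793/11, 345,355,820,820, 830,853, 929 , 972 ] 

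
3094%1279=536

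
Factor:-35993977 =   -  157^1*229261^1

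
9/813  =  3/271 = 0.01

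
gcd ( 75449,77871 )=1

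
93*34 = 3162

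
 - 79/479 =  - 1 + 400/479 = - 0.16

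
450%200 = 50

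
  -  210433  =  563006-773439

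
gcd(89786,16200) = 2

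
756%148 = 16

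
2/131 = 2/131 = 0.02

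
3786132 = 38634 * 98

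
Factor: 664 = 2^3 * 83^1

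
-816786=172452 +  - 989238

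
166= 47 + 119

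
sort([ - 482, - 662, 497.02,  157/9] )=[-662, - 482, 157/9,497.02 ]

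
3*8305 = 24915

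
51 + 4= 55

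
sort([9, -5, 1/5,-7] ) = [ - 7,-5, 1/5, 9] 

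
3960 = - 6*(-660 ) 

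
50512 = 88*574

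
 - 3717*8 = - 29736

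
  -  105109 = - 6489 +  - 98620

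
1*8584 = 8584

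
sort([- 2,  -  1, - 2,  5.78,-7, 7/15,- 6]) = [ - 7, - 6, - 2 , - 2, - 1,7/15, 5.78]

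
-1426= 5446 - 6872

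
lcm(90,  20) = 180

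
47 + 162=209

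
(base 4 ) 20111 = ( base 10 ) 533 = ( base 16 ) 215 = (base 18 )1BB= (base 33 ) g5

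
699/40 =699/40  =  17.48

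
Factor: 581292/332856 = 2^( - 1 )*3^( - 1)*23^( - 1 )*241^1  =  241/138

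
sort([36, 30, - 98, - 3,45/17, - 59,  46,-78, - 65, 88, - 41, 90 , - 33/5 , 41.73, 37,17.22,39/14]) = [ - 98, - 78, - 65, - 59, - 41, - 33/5, - 3,45/17, 39/14, 17.22,30, 36,37,41.73,46,88, 90] 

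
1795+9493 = 11288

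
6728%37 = 31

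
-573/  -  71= 8+5/71 =8.07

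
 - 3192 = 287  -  3479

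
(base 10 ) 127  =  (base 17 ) 78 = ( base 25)52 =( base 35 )3M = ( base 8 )177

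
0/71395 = 0=0.00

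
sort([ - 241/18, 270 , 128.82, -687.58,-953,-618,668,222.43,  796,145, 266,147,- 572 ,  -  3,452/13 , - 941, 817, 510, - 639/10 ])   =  [ - 953, - 941,-687.58,  -  618, -572, - 639/10 , - 241/18, - 3, 452/13,128.82,145, 147,222.43 , 266 , 270, 510, 668 , 796,817]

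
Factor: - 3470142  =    -  2^1 * 3^1*13^1 * 17^1*2617^1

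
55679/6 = 55679/6 = 9279.83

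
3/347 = 3/347= 0.01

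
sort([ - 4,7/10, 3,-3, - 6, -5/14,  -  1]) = [ - 6, - 4, - 3  ,-1, - 5/14, 7/10, 3] 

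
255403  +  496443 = 751846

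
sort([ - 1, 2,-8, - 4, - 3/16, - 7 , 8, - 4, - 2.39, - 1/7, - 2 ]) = [ - 8, - 7  , - 4,-4,-2.39, - 2, - 1, - 3/16,-1/7, 2, 8]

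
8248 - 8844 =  - 596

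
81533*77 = 6278041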